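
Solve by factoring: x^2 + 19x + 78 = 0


We need two numbers that multiply to 78 and add to 19.
Those numbers are 13 and 6 (since 13 * 6 = 78 and 13 + 6 = 19).
So x^2 + 19x + 78 = (x + 13)(x + 6) = 0
Setting each factor to zero: x = -13 or x = -6

x = -13, x = -6


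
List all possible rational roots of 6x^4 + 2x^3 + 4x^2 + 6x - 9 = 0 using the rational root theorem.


Rational root theorem: possible roots are ±p/q where:
  p divides the constant term (-9): p ∈ {1, 3, 9}
  q divides the leading coefficient (6): q ∈ {1, 2, 3, 6}

All possible rational roots: -9, -9/2, -3, -3/2, -1, -1/2, -1/3, -1/6, 1/6, 1/3, 1/2, 1, 3/2, 3, 9/2, 9

-9, -9/2, -3, -3/2, -1, -1/2, -1/3, -1/6, 1/6, 1/3, 1/2, 1, 3/2, 3, 9/2, 9


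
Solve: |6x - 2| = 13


An absolute value equation |expr| = 13 gives two cases:
Case 1: 6x - 2 = 13
  6x = 15, so x = 5/2
Case 2: 6x - 2 = -13
  6x = -11, so x = -11/6

x = -11/6, x = 5/2


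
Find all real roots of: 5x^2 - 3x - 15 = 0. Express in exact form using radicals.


Using the quadratic formula: x = (-b ± sqrt(b^2 - 4ac)) / (2a)
Here a = 5, b = -3, c = -15
Discriminant = b^2 - 4ac = (-3)^2 - 4(5)(-15) = 9 + 300 = 309
Since discriminant = 309 > 0, there are two real roots.
x = (3 ± sqrt(309)) / 10
Numerically: x ≈ 2.0578 or x ≈ -1.4578

x = (3 + sqrt(309)) / 10 or x = (3 - sqrt(309)) / 10


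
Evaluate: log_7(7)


We need the exponent such that 7^? = 7
7^1 = 7
Therefore log_7(7) = 1

1


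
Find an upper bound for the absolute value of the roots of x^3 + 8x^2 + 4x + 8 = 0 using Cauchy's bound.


Cauchy's bound: all roots r satisfy |r| <= 1 + max(|a_i/a_n|) for i = 0,...,n-1
where a_n is the leading coefficient.

Coefficients: [1, 8, 4, 8]
Leading coefficient a_n = 1
Ratios |a_i/a_n|: 8, 4, 8
Maximum ratio: 8
Cauchy's bound: |r| <= 1 + 8 = 9

Upper bound = 9


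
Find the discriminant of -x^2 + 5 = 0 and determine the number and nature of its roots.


For ax^2 + bx + c = 0, discriminant D = b^2 - 4ac
Here a = -1, b = 0, c = 5
D = (0)^2 - 4(-1)(5) = 0 + 20 = 20

D = 20 > 0 but not a perfect square
The equation has 2 distinct real irrational roots.

Discriminant = 20, 2 distinct real irrational roots


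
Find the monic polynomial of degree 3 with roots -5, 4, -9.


A monic polynomial with roots -5, 4, -9 is:
p(x) = (x + 5)(x - 4)(x + 9)
After multiplying by (x + 5): x + 5
After multiplying by (x - 4): x^2 + x - 20
After multiplying by (x + 9): x^3 + 10x^2 - 11x - 180

x^3 + 10x^2 - 11x - 180


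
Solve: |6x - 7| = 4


An absolute value equation |expr| = 4 gives two cases:
Case 1: 6x - 7 = 4
  6x = 11, so x = 11/6
Case 2: 6x - 7 = -4
  6x = 3, so x = 1/2

x = 1/2, x = 11/6


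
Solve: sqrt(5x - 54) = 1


Square both sides: 5x - 54 = 1^2 = 1
5x = 1 + 54 = 55
x = 11
Check: sqrt(5*11 - 54) = sqrt(1) = 1 ✓

x = 11


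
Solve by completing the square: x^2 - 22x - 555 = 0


Start: x^2 - 22x - 555 = 0
Move constant: x^2 - 22x = 555
Half of -22 is -11, squared is 121
Add 121 to both sides: x^2 - 22x + 121 = 676
(x - 11)^2 = 676
x - 11 = ±26
x = 11 + 26 = 37 or x = 11 - 26 = -15

x = -15, x = 37


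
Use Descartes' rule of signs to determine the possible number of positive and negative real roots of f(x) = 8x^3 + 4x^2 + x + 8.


Descartes' rule of signs:

For positive roots, count sign changes in f(x) = 8x^3 + 4x^2 + x + 8:
Signs of coefficients: +, +, +, +
Number of sign changes: 0
Possible positive real roots: 0

For negative roots, examine f(-x) = -8x^3 + 4x^2 - x + 8:
Signs of coefficients: -, +, -, +
Number of sign changes: 3
Possible negative real roots: 3, 1

Positive roots: 0; Negative roots: 3 or 1


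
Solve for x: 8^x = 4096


Express both sides with the same base.
4096 = 8^4
Since the bases match: x = 4

x = 4


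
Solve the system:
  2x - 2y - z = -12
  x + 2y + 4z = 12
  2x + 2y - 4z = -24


Using Cramer's rule. Expand each determinant along the first row.
D  = 2*[2*(-4) - 4*2] - (-2)*[1*(-4) - 4*2] + (-1)*[1*2 - 2*2]
  = 2*(-16) - (-2)*(-12) + (-1)*(-2) = -54
Dx = (-12)*[2*(-4) - 4*2] - (-2)*[12*(-4) - 4*(-24)] + (-1)*[12*2 - 2*(-24)]
  = (-12)*(-16) - (-2)*(48) + (-1)*(72) = 216
Dy = 2*[12*(-4) - 4*(-24)] - (-12)*[1*(-4) - 4*2] + (-1)*[1*(-24) - 12*2]
  = 2*(48) - (-12)*(-12) + (-1)*(-48) = 0
Dz = 2*[2*(-24) - 12*2] - (-2)*[1*(-24) - 12*2] + (-12)*[1*2 - 2*2]
  = 2*(-72) - (-2)*(-48) + (-12)*(-2) = -216
x = Dx/D = 216/-54 = -4, y = Dy/D = 0/-54 = 0, z = Dz/D = -216/-54 = 4
Check eq1: (2)(-4) + (-2)(0) + (-1)(4) = -12 = -12 ✓
Check eq2: (1)(-4) + (2)(0) + (4)(4) = 12 = 12 ✓
Check eq3: (2)(-4) + (2)(0) + (-4)(4) = -24 = -24 ✓

x = -4, y = 0, z = 4


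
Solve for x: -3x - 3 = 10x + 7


Starting with: -3x - 3 = 10x + 7
Move all x terms to left: (-3 - 10)x = 7 + 3
Simplify: -13x = 10
Divide both sides by -13: x = -10/13

x = -10/13


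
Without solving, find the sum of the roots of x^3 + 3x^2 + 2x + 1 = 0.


By Vieta's formulas for x^3 + bx^2 + cx + d = 0:
  r1 + r2 + r3 = -b/a = -3
  r1*r2 + r1*r3 + r2*r3 = c/a = 2
  r1*r2*r3 = -d/a = -1


Sum = -3


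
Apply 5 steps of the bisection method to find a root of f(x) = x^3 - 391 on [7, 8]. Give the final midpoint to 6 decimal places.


f(x) = x^3 - 391
f(7) = -48 < 0
f(8) = 121 > 0

Step 1: midpoint = (7.000000 + 8.000000)/2 = 7.500000
  f(7.500000) = 30.875000
  f(mid) > 0, so root is in [7.000000, 7.500000]

Step 2: midpoint = (7.000000 + 7.500000)/2 = 7.250000
  f(7.250000) = -9.921875
  f(mid) < 0, so root is in [7.250000, 7.500000]

Step 3: midpoint = (7.250000 + 7.500000)/2 = 7.375000
  f(7.375000) = 10.130859
  f(mid) > 0, so root is in [7.250000, 7.375000]

Step 4: midpoint = (7.250000 + 7.375000)/2 = 7.312500
  f(7.312500) = 0.018799
  f(mid) > 0, so root is in [7.250000, 7.312500]

Step 5: midpoint = (7.250000 + 7.312500)/2 = 7.281250
  f(7.281250) = -4.972870
  f(mid) < 0, so root is in [7.281250, 7.312500]

midpoint = 7.281250


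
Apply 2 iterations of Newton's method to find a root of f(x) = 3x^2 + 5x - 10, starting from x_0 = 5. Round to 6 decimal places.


Newton's method: x_(n+1) = x_n - f(x_n)/f'(x_n)
f(x) = 3x^2 + 5x - 10
f'(x) = 6x + 5

Iteration 1:
  f(5.000000) = 90.000000
  f'(5.000000) = 35.000000
  x_1 = 5.000000 - (90.000000)/(35.000000) = 2.428571

Iteration 2:
  f(2.428571) = 19.836735
  f'(2.428571) = 19.571429
  x_2 = 2.428571 - (19.836735)/(19.571429) = 1.415016

x_2 = 1.415016


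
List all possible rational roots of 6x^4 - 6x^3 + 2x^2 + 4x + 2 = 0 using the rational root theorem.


Rational root theorem: possible roots are ±p/q where:
  p divides the constant term (2): p ∈ {1, 2}
  q divides the leading coefficient (6): q ∈ {1, 2, 3, 6}

All possible rational roots: -2, -1, -2/3, -1/2, -1/3, -1/6, 1/6, 1/3, 1/2, 2/3, 1, 2

-2, -1, -2/3, -1/2, -1/3, -1/6, 1/6, 1/3, 1/2, 2/3, 1, 2


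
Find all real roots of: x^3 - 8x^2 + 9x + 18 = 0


Let p(x) = x^3 - 8x^2 + 9x + 18. By the rational root theorem (leading coefficient 1), any rational root is an integer divisor of 18: try ±1, ±2, ... in turn.
Test x = 1: value = 20 ≠ 0.
Test x = -1: value = 0 ✓, so (x + 1) is a factor.
Synthetic division by (x + 1): bring down 1; 1(-1) - 8 = -9; (-9)(-1) + 9 = 18; 18(-1) + 18 = 0 → quotient x^2 - 9x + 18, remainder 0.
Solve the quadratic x^2 - 9x + 18 = 0: discriminant = (-9)^2 - 4(1)(18) = 81 - 72 = 9.
sqrt(9) = 3, so x = (9 ± 3)/2: x = 6 or x = 3.

x = -1, x = 3, x = 6


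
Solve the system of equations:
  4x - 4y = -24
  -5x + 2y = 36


Using Cramer's rule:
Determinant D = (4)(2) - (-5)(-4) = 8 - 20 = -12
Dx = (-24)(2) - (36)(-4) = -48 + 144 = 96
Dy = (4)(36) - (-5)(-24) = 144 - 120 = 24
x = Dx/D = 96/-12 = -8
y = Dy/D = 24/-12 = -2

x = -8, y = -2


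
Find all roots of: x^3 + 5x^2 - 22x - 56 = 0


Let p(x) = x^3 + 5x^2 - 22x - 56. By the rational root theorem (leading coefficient 1), any rational root is an integer divisor of 56: try ±1, ±2, ... in turn.
Test x = 1: value = -72 ≠ 0.
Test x = -1: value = -30 ≠ 0.
Test x = 2: value = -72 ≠ 0.
Test x = -2: value = 0 ✓, so (x + 2) is a factor.
Synthetic division by (x + 2): bring down 1; 1(-2) + 5 = 3; 3(-2) - 22 = -28; (-28)(-2) - 56 = 0 → quotient x^2 + 3x - 28, remainder 0.
Solve the quadratic x^2 + 3x - 28 = 0: discriminant = 3^2 - 4(1)(-28) = 9 + 112 = 121.
sqrt(121) = 11, so x = (-3 ± 11)/2: x = 4 or x = -7.
Collecting all roots found:

x = -7, x = -2, x = 4


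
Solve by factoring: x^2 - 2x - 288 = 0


We need two numbers that multiply to -288 and add to -2.
Those numbers are -18 and 16 (since (-18) * 16 = -288 and (-18) + 16 = -2).
So x^2 - 2x - 288 = (x - 18)(x + 16) = 0
Setting each factor to zero: x = 18 or x = -16

x = -16, x = 18


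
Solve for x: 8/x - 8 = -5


Subtract -8 from both sides: 8/x = 3
Multiply both sides by x: 8 = 3 * x
Divide by 3: x = 8/3

x = 8/3


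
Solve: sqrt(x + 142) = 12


Square both sides: x + 142 = 12^2 = 144
x = 144 - 142 = 2
x = 2
Check: sqrt(1*2 + 142) = sqrt(144) = 12 ✓

x = 2


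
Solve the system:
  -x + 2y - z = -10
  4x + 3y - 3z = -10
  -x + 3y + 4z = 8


Using Cramer's rule. Expand each determinant along the first row.
D  = (-1)*[3*4 - (-3)*3] - 2*[4*4 - (-3)*(-1)] + (-1)*[4*3 - 3*(-1)]
  = (-1)*(21) - 2*(13) + (-1)*(15) = -62
Dx = (-10)*[3*4 - (-3)*3] - 2*[(-10)*4 - (-3)*8] + (-1)*[(-10)*3 - 3*8]
  = (-10)*(21) - 2*(-16) + (-1)*(-54) = -124
Dy = (-1)*[(-10)*4 - (-3)*8] - (-10)*[4*4 - (-3)*(-1)] + (-1)*[4*8 - (-10)*(-1)]
  = (-1)*(-16) - (-10)*(13) + (-1)*(22) = 124
Dz = (-1)*[3*8 - (-10)*3] - 2*[4*8 - (-10)*(-1)] + (-10)*[4*3 - 3*(-1)]
  = (-1)*(54) - 2*(22) + (-10)*(15) = -248
x = Dx/D = -124/-62 = 2, y = Dy/D = 124/-62 = -2, z = Dz/D = -248/-62 = 4
Check eq1: (-1)(2) + (2)(-2) + (-1)(4) = -10 = -10 ✓
Check eq2: (4)(2) + (3)(-2) + (-3)(4) = -10 = -10 ✓
Check eq3: (-1)(2) + (3)(-2) + (4)(4) = 8 = 8 ✓

x = 2, y = -2, z = 4


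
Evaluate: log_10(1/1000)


We need the exponent such that 10^? = 1/1000
10^(-3) = 1/10^3 = 1/1000
Therefore log_10(1/1000) = -3

-3


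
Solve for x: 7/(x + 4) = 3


Multiply both sides by (x + 4): 7 = 3(x + 4)
Distribute: 7 = 3x + 12
3x = 7 - 12 = -5
x = -5/3

x = -5/3


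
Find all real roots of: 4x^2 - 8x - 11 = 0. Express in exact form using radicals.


Using the quadratic formula: x = (-b ± sqrt(b^2 - 4ac)) / (2a)
Here a = 4, b = -8, c = -11
Discriminant = b^2 - 4ac = (-8)^2 - 4(4)(-11) = 64 + 176 = 240
Since discriminant = 240 > 0, there are two real roots.
x = (8 ± 4*sqrt(15)) / 8
Simplifying: x = (2 ± sqrt(15)) / 2
Numerically: x ≈ 2.9365 or x ≈ -0.9365

x = (2 + sqrt(15)) / 2 or x = (2 - sqrt(15)) / 2


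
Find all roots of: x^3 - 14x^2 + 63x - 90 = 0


Let p(x) = x^3 - 14x^2 + 63x - 90. By the rational root theorem (leading coefficient 1), any rational root is an integer divisor of 90: try ±1, ±2, ... in turn.
Test x = 1: value = -40 ≠ 0.
Test x = -1: value = -168 ≠ 0.
Test x = 2: value = -12 ≠ 0.
Test x = -2: value = -280 ≠ 0.
Test x = 3: value = 0 ✓, so (x - 3) is a factor.
Synthetic division by (x - 3): bring down 1; 1(3) - 14 = -11; (-11)(3) + 63 = 30; 30(3) - 90 = 0 → quotient x^2 - 11x + 30, remainder 0.
Solve the quadratic x^2 - 11x + 30 = 0: discriminant = (-11)^2 - 4(1)(30) = 121 - 120 = 1.
sqrt(1) = 1, so x = (11 ± 1)/2: x = 6 or x = 5.
Collecting all roots found:

x = 3, x = 5, x = 6


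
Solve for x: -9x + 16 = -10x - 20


Starting with: -9x + 16 = -10x - 20
Move all x terms to left: (-9 + 10)x = -20 - 16
Simplify: x = -36
Divide both sides by 1: x = -36

x = -36


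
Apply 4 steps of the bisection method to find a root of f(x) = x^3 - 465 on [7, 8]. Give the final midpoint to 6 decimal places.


f(x) = x^3 - 465
f(7) = -122 < 0
f(8) = 47 > 0

Step 1: midpoint = (7.000000 + 8.000000)/2 = 7.500000
  f(7.500000) = -43.125000
  f(mid) < 0, so root is in [7.500000, 8.000000]

Step 2: midpoint = (7.500000 + 8.000000)/2 = 7.750000
  f(7.750000) = 0.484375
  f(mid) > 0, so root is in [7.500000, 7.750000]

Step 3: midpoint = (7.500000 + 7.750000)/2 = 7.625000
  f(7.625000) = -21.677734
  f(mid) < 0, so root is in [7.625000, 7.750000]

Step 4: midpoint = (7.625000 + 7.750000)/2 = 7.687500
  f(7.687500) = -10.686768
  f(mid) < 0, so root is in [7.687500, 7.750000]

midpoint = 7.687500


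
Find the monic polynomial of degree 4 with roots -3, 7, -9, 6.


A monic polynomial with roots -3, 7, -9, 6 is:
p(x) = (x + 3)(x - 7)(x + 9)(x - 6)
After multiplying by (x + 3): x + 3
After multiplying by (x - 7): x^2 - 4x - 21
After multiplying by (x + 9): x^3 + 5x^2 - 57x - 189
After multiplying by (x - 6): x^4 - x^3 - 87x^2 + 153x + 1134

x^4 - x^3 - 87x^2 + 153x + 1134


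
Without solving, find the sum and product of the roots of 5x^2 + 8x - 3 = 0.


By Vieta's formulas for ax^2 + bx + c = 0:
  Sum of roots = -b/a
  Product of roots = c/a

Here a = 5, b = 8, c = -3
Sum = -(8)/5 = -8/5
Product = -3/5 = -3/5

Sum = -8/5, Product = -3/5


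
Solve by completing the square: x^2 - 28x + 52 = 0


Start: x^2 - 28x + 52 = 0
Move constant: x^2 - 28x = -52
Half of -28 is -14, squared is 196
Add 196 to both sides: x^2 - 28x + 196 = 144
(x - 14)^2 = 144
x - 14 = ±12
x = 14 + 12 = 26 or x = 14 - 12 = 2

x = 2, x = 26


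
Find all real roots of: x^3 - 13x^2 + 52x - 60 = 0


Let p(x) = x^3 - 13x^2 + 52x - 60. By the rational root theorem (leading coefficient 1), any rational root is an integer divisor of 60: try ±1, ±2, ... in turn.
Test x = 1: value = -20 ≠ 0.
Test x = -1: value = -126 ≠ 0.
Test x = 2: value = 0 ✓, so (x - 2) is a factor.
Synthetic division by (x - 2): bring down 1; 1(2) - 13 = -11; (-11)(2) + 52 = 30; 30(2) - 60 = 0 → quotient x^2 - 11x + 30, remainder 0.
Solve the quadratic x^2 - 11x + 30 = 0: discriminant = (-11)^2 - 4(1)(30) = 121 - 120 = 1.
sqrt(1) = 1, so x = (11 ± 1)/2: x = 6 or x = 5.

x = 2, x = 5, x = 6


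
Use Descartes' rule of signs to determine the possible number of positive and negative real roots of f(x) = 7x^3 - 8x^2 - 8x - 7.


Descartes' rule of signs:

For positive roots, count sign changes in f(x) = 7x^3 - 8x^2 - 8x - 7:
Signs of coefficients: +, -, -, -
Number of sign changes: 1
Possible positive real roots: 1

For negative roots, examine f(-x) = -7x^3 - 8x^2 + 8x - 7:
Signs of coefficients: -, -, +, -
Number of sign changes: 2
Possible negative real roots: 2, 0

Positive roots: 1; Negative roots: 2 or 0


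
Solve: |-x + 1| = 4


An absolute value equation |expr| = 4 gives two cases:
Case 1: -x + 1 = 4
  -x = 3, so x = -3
Case 2: -x + 1 = -4
  -x = -5, so x = 5

x = -3, x = 5


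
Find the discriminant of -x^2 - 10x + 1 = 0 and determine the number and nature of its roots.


For ax^2 + bx + c = 0, discriminant D = b^2 - 4ac
Here a = -1, b = -10, c = 1
D = (-10)^2 - 4(-1)(1) = 100 + 4 = 104

D = 104 > 0 but not a perfect square
The equation has 2 distinct real irrational roots.

Discriminant = 104, 2 distinct real irrational roots


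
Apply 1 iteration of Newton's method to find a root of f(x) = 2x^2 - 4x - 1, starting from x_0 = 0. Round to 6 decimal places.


Newton's method: x_(n+1) = x_n - f(x_n)/f'(x_n)
f(x) = 2x^2 - 4x - 1
f'(x) = 4x - 4

Iteration 1:
  f(0.000000) = -1.000000
  f'(0.000000) = -4.000000
  x_1 = 0.000000 - (-1.000000)/(-4.000000) = -0.250000

x_1 = -0.250000


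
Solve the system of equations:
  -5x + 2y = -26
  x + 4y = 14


Using Cramer's rule:
Determinant D = (-5)(4) - (1)(2) = -20 - 2 = -22
Dx = (-26)(4) - (14)(2) = -104 - 28 = -132
Dy = (-5)(14) - (1)(-26) = -70 + 26 = -44
x = Dx/D = -132/-22 = 6
y = Dy/D = -44/-22 = 2

x = 6, y = 2


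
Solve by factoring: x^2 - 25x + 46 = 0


We need two numbers that multiply to 46 and add to -25.
Those numbers are -23 and -2 (since (-23) * (-2) = 46 and (-23) + (-2) = -25).
So x^2 - 25x + 46 = (x - 23)(x - 2) = 0
Setting each factor to zero: x = 23 or x = 2

x = 2, x = 23


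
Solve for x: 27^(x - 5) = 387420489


Express both sides with the same base.
387420489 = 27^6
Since the bases match, equate exponents: x - 5 = 6
So x = 6 - (-5) = 11

x = 11


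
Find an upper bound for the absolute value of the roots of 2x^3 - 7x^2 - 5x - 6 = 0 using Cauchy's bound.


Cauchy's bound: all roots r satisfy |r| <= 1 + max(|a_i/a_n|) for i = 0,...,n-1
where a_n is the leading coefficient.

Coefficients: [2, -7, -5, -6]
Leading coefficient a_n = 2
Ratios |a_i/a_n|: 7/2, 5/2, 3
Maximum ratio: 7/2
Cauchy's bound: |r| <= 1 + 7/2 = 9/2

Upper bound = 9/2


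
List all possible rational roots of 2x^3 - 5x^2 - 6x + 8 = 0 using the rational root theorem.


Rational root theorem: possible roots are ±p/q where:
  p divides the constant term (8): p ∈ {1, 2, 4, 8}
  q divides the leading coefficient (2): q ∈ {1, 2}

All possible rational roots: -8, -4, -2, -1, -1/2, 1/2, 1, 2, 4, 8

-8, -4, -2, -1, -1/2, 1/2, 1, 2, 4, 8


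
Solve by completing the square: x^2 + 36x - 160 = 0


Start: x^2 + 36x - 160 = 0
Move constant: x^2 + 36x = 160
Half of 36 is 18, squared is 324
Add 324 to both sides: x^2 + 36x + 324 = 484
(x + 18)^2 = 484
x + 18 = ±22
x = -18 + 22 = 4 or x = -18 - 22 = -40

x = -40, x = 4


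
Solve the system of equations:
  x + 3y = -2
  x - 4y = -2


Using Cramer's rule:
Determinant D = (1)(-4) - (1)(3) = -4 - 3 = -7
Dx = (-2)(-4) - (-2)(3) = 8 + 6 = 14
Dy = (1)(-2) - (1)(-2) = -2 + 2 = 0
x = Dx/D = 14/-7 = -2
y = Dy/D = 0/-7 = 0

x = -2, y = 0


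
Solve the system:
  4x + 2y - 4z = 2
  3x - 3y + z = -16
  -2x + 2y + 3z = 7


Using Cramer's rule. Expand each determinant along the first row.
D  = 4*[(-3)*3 - 1*2] - 2*[3*3 - 1*(-2)] + (-4)*[3*2 - (-3)*(-2)]
  = 4*(-11) - 2*(11) + (-4)*(0) = -66
Dx = 2*[(-3)*3 - 1*2] - 2*[(-16)*3 - 1*7] + (-4)*[(-16)*2 - (-3)*7]
  = 2*(-11) - 2*(-55) + (-4)*(-11) = 132
Dy = 4*[(-16)*3 - 1*7] - 2*[3*3 - 1*(-2)] + (-4)*[3*7 - (-16)*(-2)]
  = 4*(-55) - 2*(11) + (-4)*(-11) = -198
Dz = 4*[(-3)*7 - (-16)*2] - 2*[3*7 - (-16)*(-2)] + 2*[3*2 - (-3)*(-2)]
  = 4*(11) - 2*(-11) + 2*(0) = 66
x = Dx/D = 132/-66 = -2, y = Dy/D = -198/-66 = 3, z = Dz/D = 66/-66 = -1
Check eq1: (4)(-2) + (2)(3) + (-4)(-1) = 2 = 2 ✓
Check eq2: (3)(-2) + (-3)(3) + (1)(-1) = -16 = -16 ✓
Check eq3: (-2)(-2) + (2)(3) + (3)(-1) = 7 = 7 ✓

x = -2, y = 3, z = -1


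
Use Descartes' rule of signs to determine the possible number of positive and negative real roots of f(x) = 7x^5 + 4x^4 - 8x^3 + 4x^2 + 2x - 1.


Descartes' rule of signs:

For positive roots, count sign changes in f(x) = 7x^5 + 4x^4 - 8x^3 + 4x^2 + 2x - 1:
Signs of coefficients: +, +, -, +, +, -
Number of sign changes: 3
Possible positive real roots: 3, 1

For negative roots, examine f(-x) = -7x^5 + 4x^4 + 8x^3 + 4x^2 - 2x - 1:
Signs of coefficients: -, +, +, +, -, -
Number of sign changes: 2
Possible negative real roots: 2, 0

Positive roots: 3 or 1; Negative roots: 2 or 0


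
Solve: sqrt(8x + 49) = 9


Square both sides: 8x + 49 = 9^2 = 81
8x = 81 - 49 = 32
x = 4
Check: sqrt(8*4 + 49) = sqrt(81) = 9 ✓

x = 4


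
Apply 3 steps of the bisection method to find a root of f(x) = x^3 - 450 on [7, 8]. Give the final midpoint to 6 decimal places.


f(x) = x^3 - 450
f(7) = -107 < 0
f(8) = 62 > 0

Step 1: midpoint = (7.000000 + 8.000000)/2 = 7.500000
  f(7.500000) = -28.125000
  f(mid) < 0, so root is in [7.500000, 8.000000]

Step 2: midpoint = (7.500000 + 8.000000)/2 = 7.750000
  f(7.750000) = 15.484375
  f(mid) > 0, so root is in [7.500000, 7.750000]

Step 3: midpoint = (7.500000 + 7.750000)/2 = 7.625000
  f(7.625000) = -6.677734
  f(mid) < 0, so root is in [7.625000, 7.750000]

midpoint = 7.625000


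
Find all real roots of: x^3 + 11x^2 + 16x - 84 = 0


Let p(x) = x^3 + 11x^2 + 16x - 84. By the rational root theorem (leading coefficient 1), any rational root is an integer divisor of 84: try ±1, ±2, ... in turn.
Test x = 1: value = -56 ≠ 0.
Test x = -1: value = -90 ≠ 0.
Test x = 2: value = 0 ✓, so (x - 2) is a factor.
Synthetic division by (x - 2): bring down 1; 1(2) + 11 = 13; 13(2) + 16 = 42; 42(2) - 84 = 0 → quotient x^2 + 13x + 42, remainder 0.
Solve the quadratic x^2 + 13x + 42 = 0: discriminant = 13^2 - 4(1)(42) = 169 - 168 = 1.
sqrt(1) = 1, so x = (-13 ± 1)/2: x = -6 or x = -7.

x = -7, x = -6, x = 2


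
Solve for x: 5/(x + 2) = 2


Multiply both sides by (x + 2): 5 = 2(x + 2)
Distribute: 5 = 2x + 4
2x = 5 - 4 = 1
x = 1/2

x = 1/2


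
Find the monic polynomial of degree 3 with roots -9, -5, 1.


A monic polynomial with roots -9, -5, 1 is:
p(x) = (x + 9)(x + 5)(x - 1)
After multiplying by (x + 9): x + 9
After multiplying by (x + 5): x^2 + 14x + 45
After multiplying by (x - 1): x^3 + 13x^2 + 31x - 45

x^3 + 13x^2 + 31x - 45


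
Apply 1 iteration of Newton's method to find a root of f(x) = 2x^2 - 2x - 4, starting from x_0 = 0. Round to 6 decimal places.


Newton's method: x_(n+1) = x_n - f(x_n)/f'(x_n)
f(x) = 2x^2 - 2x - 4
f'(x) = 4x - 2

Iteration 1:
  f(0.000000) = -4.000000
  f'(0.000000) = -2.000000
  x_1 = 0.000000 - (-4.000000)/(-2.000000) = -2.000000

x_1 = -2.000000


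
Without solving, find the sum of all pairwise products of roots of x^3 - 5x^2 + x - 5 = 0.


By Vieta's formulas for x^3 + bx^2 + cx + d = 0:
  r1 + r2 + r3 = -b/a = 5
  r1*r2 + r1*r3 + r2*r3 = c/a = 1
  r1*r2*r3 = -d/a = 5


Sum of pairwise products = 1


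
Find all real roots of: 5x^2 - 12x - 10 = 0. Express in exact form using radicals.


Using the quadratic formula: x = (-b ± sqrt(b^2 - 4ac)) / (2a)
Here a = 5, b = -12, c = -10
Discriminant = b^2 - 4ac = (-12)^2 - 4(5)(-10) = 144 + 200 = 344
Since discriminant = 344 > 0, there are two real roots.
x = (12 ± 2*sqrt(86)) / 10
Simplifying: x = (6 ± sqrt(86)) / 5
Numerically: x ≈ 3.0547 or x ≈ -0.6547

x = (6 + sqrt(86)) / 5 or x = (6 - sqrt(86)) / 5


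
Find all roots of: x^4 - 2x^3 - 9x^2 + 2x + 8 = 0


Let p(x) = x^4 - 2x^3 - 9x^2 + 2x + 8. By the rational root theorem (leading coefficient 1), any rational root is an integer divisor of 8: try ±1, ±2, ... in turn.
Test x = 1: value = 0 ✓, so (x - 1) is a factor.
Synthetic division by (x - 1): bring down 1; 1(1) - 2 = -1; (-1)(1) - 9 = -10; (-10)(1) + 2 = -8; (-8)(1) + 8 = 0 → quotient x^3 - x^2 - 10x - 8, remainder 0.
Continue with the quotient x^3 - x^2 - 10x - 8 (candidates must divide 8; re-test x = 1 first in case it repeats).
Test x = 1: value = -18 ≠ 0.
Test x = -1: value = 0 ✓, so (x + 1) is a factor.
Synthetic division by (x + 1): bring down 1; 1(-1) - 1 = -2; (-2)(-1) - 10 = -8; (-8)(-1) - 8 = 0 → quotient x^2 - 2x - 8, remainder 0.
Solve the quadratic x^2 - 2x - 8 = 0: discriminant = (-2)^2 - 4(1)(-8) = 4 + 32 = 36.
sqrt(36) = 6, so x = (2 ± 6)/2: x = 4 or x = -2.
Collecting all roots found:

x = -2, x = -1, x = 1, x = 4


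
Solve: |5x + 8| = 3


An absolute value equation |expr| = 3 gives two cases:
Case 1: 5x + 8 = 3
  5x = -5, so x = -1
Case 2: 5x + 8 = -3
  5x = -11, so x = -11/5

x = -11/5, x = -1


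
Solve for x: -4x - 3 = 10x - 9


Starting with: -4x - 3 = 10x - 9
Move all x terms to left: (-4 - 10)x = -9 + 3
Simplify: -14x = -6
Divide both sides by -14: x = 3/7

x = 3/7


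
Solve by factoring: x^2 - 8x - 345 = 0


We need two numbers that multiply to -345 and add to -8.
Those numbers are -23 and 15 (since (-23) * 15 = -345 and (-23) + 15 = -8).
So x^2 - 8x - 345 = (x - 23)(x + 15) = 0
Setting each factor to zero: x = 23 or x = -15

x = -15, x = 23


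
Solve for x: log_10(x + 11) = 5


Convert to exponential form: x + 11 = 10^5 = 100000
x = 100000 - 11 = 99989
Check: log_10(99989 + 11) = log_10(100000) = log_10(100000) = 5 ✓

x = 99989


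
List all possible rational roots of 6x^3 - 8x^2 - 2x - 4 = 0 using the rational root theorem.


Rational root theorem: possible roots are ±p/q where:
  p divides the constant term (-4): p ∈ {1, 2, 4}
  q divides the leading coefficient (6): q ∈ {1, 2, 3, 6}

All possible rational roots: -4, -2, -4/3, -1, -2/3, -1/2, -1/3, -1/6, 1/6, 1/3, 1/2, 2/3, 1, 4/3, 2, 4

-4, -2, -4/3, -1, -2/3, -1/2, -1/3, -1/6, 1/6, 1/3, 1/2, 2/3, 1, 4/3, 2, 4


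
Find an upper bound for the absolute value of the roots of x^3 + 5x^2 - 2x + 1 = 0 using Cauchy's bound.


Cauchy's bound: all roots r satisfy |r| <= 1 + max(|a_i/a_n|) for i = 0,...,n-1
where a_n is the leading coefficient.

Coefficients: [1, 5, -2, 1]
Leading coefficient a_n = 1
Ratios |a_i/a_n|: 5, 2, 1
Maximum ratio: 5
Cauchy's bound: |r| <= 1 + 5 = 6

Upper bound = 6


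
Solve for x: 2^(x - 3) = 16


Express both sides with the same base.
16 = 2^4
Since the bases match, equate exponents: x - 3 = 4
So x = 4 - (-3) = 7

x = 7


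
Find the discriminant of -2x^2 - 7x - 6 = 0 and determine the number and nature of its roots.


For ax^2 + bx + c = 0, discriminant D = b^2 - 4ac
Here a = -2, b = -7, c = -6
D = (-7)^2 - 4(-2)(-6) = 49 - 48 = 1

D = 1 > 0 and is a perfect square (sqrt = 1)
The equation has 2 distinct real rational roots.

Discriminant = 1, 2 distinct real rational roots


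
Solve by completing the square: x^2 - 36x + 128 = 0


Start: x^2 - 36x + 128 = 0
Move constant: x^2 - 36x = -128
Half of -36 is -18, squared is 324
Add 324 to both sides: x^2 - 36x + 324 = 196
(x - 18)^2 = 196
x - 18 = ±14
x = 18 + 14 = 32 or x = 18 - 14 = 4

x = 4, x = 32


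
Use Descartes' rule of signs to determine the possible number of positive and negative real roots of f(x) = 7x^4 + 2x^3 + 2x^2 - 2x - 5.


Descartes' rule of signs:

For positive roots, count sign changes in f(x) = 7x^4 + 2x^3 + 2x^2 - 2x - 5:
Signs of coefficients: +, +, +, -, -
Number of sign changes: 1
Possible positive real roots: 1

For negative roots, examine f(-x) = 7x^4 - 2x^3 + 2x^2 + 2x - 5:
Signs of coefficients: +, -, +, +, -
Number of sign changes: 3
Possible negative real roots: 3, 1

Positive roots: 1; Negative roots: 3 or 1


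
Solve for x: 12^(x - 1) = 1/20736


Express both sides with the same base.
1/20736 = 12^(-4)
Since the bases match, equate exponents: x - 1 = -4
So x = -4 - (-1) = -3

x = -3


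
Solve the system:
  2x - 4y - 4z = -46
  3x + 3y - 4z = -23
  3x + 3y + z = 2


Using Cramer's rule. Expand each determinant along the first row.
D  = 2*[3*1 - (-4)*3] - (-4)*[3*1 - (-4)*3] + (-4)*[3*3 - 3*3]
  = 2*(15) - (-4)*(15) + (-4)*(0) = 90
Dx = (-46)*[3*1 - (-4)*3] - (-4)*[(-23)*1 - (-4)*2] + (-4)*[(-23)*3 - 3*2]
  = (-46)*(15) - (-4)*(-15) + (-4)*(-75) = -450
Dy = 2*[(-23)*1 - (-4)*2] - (-46)*[3*1 - (-4)*3] + (-4)*[3*2 - (-23)*3]
  = 2*(-15) - (-46)*(15) + (-4)*(75) = 360
Dz = 2*[3*2 - (-23)*3] - (-4)*[3*2 - (-23)*3] + (-46)*[3*3 - 3*3]
  = 2*(75) - (-4)*(75) + (-46)*(0) = 450
x = Dx/D = -450/90 = -5, y = Dy/D = 360/90 = 4, z = Dz/D = 450/90 = 5
Check eq1: (2)(-5) + (-4)(4) + (-4)(5) = -46 = -46 ✓
Check eq2: (3)(-5) + (3)(4) + (-4)(5) = -23 = -23 ✓
Check eq3: (3)(-5) + (3)(4) + (1)(5) = 2 = 2 ✓

x = -5, y = 4, z = 5


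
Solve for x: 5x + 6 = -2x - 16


Starting with: 5x + 6 = -2x - 16
Move all x terms to left: (5 + 2)x = -16 - 6
Simplify: 7x = -22
Divide both sides by 7: x = -22/7

x = -22/7


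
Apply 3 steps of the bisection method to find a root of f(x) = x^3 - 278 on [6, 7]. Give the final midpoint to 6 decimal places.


f(x) = x^3 - 278
f(6) = -62 < 0
f(7) = 65 > 0

Step 1: midpoint = (6.000000 + 7.000000)/2 = 6.500000
  f(6.500000) = -3.375000
  f(mid) < 0, so root is in [6.500000, 7.000000]

Step 2: midpoint = (6.500000 + 7.000000)/2 = 6.750000
  f(6.750000) = 29.546875
  f(mid) > 0, so root is in [6.500000, 6.750000]

Step 3: midpoint = (6.500000 + 6.750000)/2 = 6.625000
  f(6.625000) = 12.775391
  f(mid) > 0, so root is in [6.500000, 6.625000]

midpoint = 6.625000


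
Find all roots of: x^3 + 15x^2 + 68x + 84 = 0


Let p(x) = x^3 + 15x^2 + 68x + 84. By the rational root theorem (leading coefficient 1), any rational root is an integer divisor of 84: try ±1, ±2, ... in turn.
Test x = 1: value = 168 ≠ 0.
Test x = -1: value = 30 ≠ 0.
Test x = 2: value = 288 ≠ 0.
Test x = -2: value = 0 ✓, so (x + 2) is a factor.
Synthetic division by (x + 2): bring down 1; 1(-2) + 15 = 13; 13(-2) + 68 = 42; 42(-2) + 84 = 0 → quotient x^2 + 13x + 42, remainder 0.
Solve the quadratic x^2 + 13x + 42 = 0: discriminant = 13^2 - 4(1)(42) = 169 - 168 = 1.
sqrt(1) = 1, so x = (-13 ± 1)/2: x = -6 or x = -7.
Collecting all roots found:

x = -7, x = -6, x = -2


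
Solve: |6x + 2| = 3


An absolute value equation |expr| = 3 gives two cases:
Case 1: 6x + 2 = 3
  6x = 1, so x = 1/6
Case 2: 6x + 2 = -3
  6x = -5, so x = -5/6

x = -5/6, x = 1/6


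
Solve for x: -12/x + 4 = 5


Subtract 4 from both sides: -12/x = 1
Multiply both sides by x: -12 = 1 * x
Divide by 1: x = -12

x = -12


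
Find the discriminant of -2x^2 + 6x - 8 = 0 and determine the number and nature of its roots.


For ax^2 + bx + c = 0, discriminant D = b^2 - 4ac
Here a = -2, b = 6, c = -8
D = (6)^2 - 4(-2)(-8) = 36 - 64 = -28

D = -28 < 0
The equation has no real roots (2 complex conjugate roots).

Discriminant = -28, no real roots (2 complex conjugate roots)


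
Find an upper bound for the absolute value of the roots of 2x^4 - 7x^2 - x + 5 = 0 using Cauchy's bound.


Cauchy's bound: all roots r satisfy |r| <= 1 + max(|a_i/a_n|) for i = 0,...,n-1
where a_n is the leading coefficient.

Coefficients: [2, 0, -7, -1, 5]
Leading coefficient a_n = 2
Ratios |a_i/a_n|: 0, 7/2, 1/2, 5/2
Maximum ratio: 7/2
Cauchy's bound: |r| <= 1 + 7/2 = 9/2

Upper bound = 9/2


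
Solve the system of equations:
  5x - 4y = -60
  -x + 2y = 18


Using Cramer's rule:
Determinant D = (5)(2) - (-1)(-4) = 10 - 4 = 6
Dx = (-60)(2) - (18)(-4) = -120 + 72 = -48
Dy = (5)(18) - (-1)(-60) = 90 - 60 = 30
x = Dx/D = -48/6 = -8
y = Dy/D = 30/6 = 5

x = -8, y = 5


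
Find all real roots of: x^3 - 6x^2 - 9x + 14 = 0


Let p(x) = x^3 - 6x^2 - 9x + 14. By the rational root theorem (leading coefficient 1), any rational root is an integer divisor of 14: try ±1, ±2, ... in turn.
Test x = 1: value = 0 ✓, so (x - 1) is a factor.
Synthetic division by (x - 1): bring down 1; 1(1) - 6 = -5; (-5)(1) - 9 = -14; (-14)(1) + 14 = 0 → quotient x^2 - 5x - 14, remainder 0.
Solve the quadratic x^2 - 5x - 14 = 0: discriminant = (-5)^2 - 4(1)(-14) = 25 + 56 = 81.
sqrt(81) = 9, so x = (5 ± 9)/2: x = 7 or x = -2.

x = -2, x = 1, x = 7


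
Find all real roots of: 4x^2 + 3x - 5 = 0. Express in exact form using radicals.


Using the quadratic formula: x = (-b ± sqrt(b^2 - 4ac)) / (2a)
Here a = 4, b = 3, c = -5
Discriminant = b^2 - 4ac = 3^2 - 4(4)(-5) = 9 + 80 = 89
Since discriminant = 89 > 0, there are two real roots.
x = (-3 ± sqrt(89)) / 8
Numerically: x ≈ 0.8042 or x ≈ -1.5542

x = (-3 + sqrt(89)) / 8 or x = (-3 - sqrt(89)) / 8


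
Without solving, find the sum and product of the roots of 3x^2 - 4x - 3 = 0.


By Vieta's formulas for ax^2 + bx + c = 0:
  Sum of roots = -b/a
  Product of roots = c/a

Here a = 3, b = -4, c = -3
Sum = -(-4)/3 = 4/3
Product = -3/3 = -1

Sum = 4/3, Product = -1


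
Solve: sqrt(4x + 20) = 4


Square both sides: 4x + 20 = 4^2 = 16
4x = 16 - 20 = -4
x = -1
Check: sqrt(4*(-1) + 20) = sqrt(16) = 4 ✓

x = -1


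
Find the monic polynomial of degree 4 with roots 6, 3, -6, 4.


A monic polynomial with roots 6, 3, -6, 4 is:
p(x) = (x - 6)(x - 3)(x + 6)(x - 4)
After multiplying by (x - 6): x - 6
After multiplying by (x - 3): x^2 - 9x + 18
After multiplying by (x + 6): x^3 - 3x^2 - 36x + 108
After multiplying by (x - 4): x^4 - 7x^3 - 24x^2 + 252x - 432

x^4 - 7x^3 - 24x^2 + 252x - 432


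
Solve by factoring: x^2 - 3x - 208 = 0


We need two numbers that multiply to -208 and add to -3.
Those numbers are -16 and 13 (since (-16) * 13 = -208 and (-16) + 13 = -3).
So x^2 - 3x - 208 = (x - 16)(x + 13) = 0
Setting each factor to zero: x = 16 or x = -13

x = -13, x = 16


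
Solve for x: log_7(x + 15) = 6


Convert to exponential form: x + 15 = 7^6 = 117649
x = 117649 - 15 = 117634
Check: log_7(117634 + 15) = log_7(117649) = log_7(117649) = 6 ✓

x = 117634


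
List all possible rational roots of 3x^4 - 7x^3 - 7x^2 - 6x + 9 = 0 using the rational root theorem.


Rational root theorem: possible roots are ±p/q where:
  p divides the constant term (9): p ∈ {1, 3, 9}
  q divides the leading coefficient (3): q ∈ {1, 3}

All possible rational roots: -9, -3, -1, -1/3, 1/3, 1, 3, 9

-9, -3, -1, -1/3, 1/3, 1, 3, 9


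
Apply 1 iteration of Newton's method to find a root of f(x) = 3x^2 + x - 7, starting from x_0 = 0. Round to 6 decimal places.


Newton's method: x_(n+1) = x_n - f(x_n)/f'(x_n)
f(x) = 3x^2 + x - 7
f'(x) = 6x + 1

Iteration 1:
  f(0.000000) = -7.000000
  f'(0.000000) = 1.000000
  x_1 = 0.000000 - (-7.000000)/(1.000000) = 7.000000

x_1 = 7.000000


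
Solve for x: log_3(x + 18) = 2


Convert to exponential form: x + 18 = 3^2 = 9
x = 9 - 18 = -9
Check: log_3(-9 + 18) = log_3(9) = log_3(9) = 2 ✓

x = -9


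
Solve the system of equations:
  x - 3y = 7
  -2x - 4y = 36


Using Cramer's rule:
Determinant D = (1)(-4) - (-2)(-3) = -4 - 6 = -10
Dx = (7)(-4) - (36)(-3) = -28 + 108 = 80
Dy = (1)(36) - (-2)(7) = 36 + 14 = 50
x = Dx/D = 80/-10 = -8
y = Dy/D = 50/-10 = -5

x = -8, y = -5


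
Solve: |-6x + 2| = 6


An absolute value equation |expr| = 6 gives two cases:
Case 1: -6x + 2 = 6
  -6x = 4, so x = -2/3
Case 2: -6x + 2 = -6
  -6x = -8, so x = 4/3

x = -2/3, x = 4/3


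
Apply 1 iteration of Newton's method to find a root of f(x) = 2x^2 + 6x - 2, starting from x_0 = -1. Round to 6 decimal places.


Newton's method: x_(n+1) = x_n - f(x_n)/f'(x_n)
f(x) = 2x^2 + 6x - 2
f'(x) = 4x + 6

Iteration 1:
  f(-1.000000) = -6.000000
  f'(-1.000000) = 2.000000
  x_1 = -1.000000 - (-6.000000)/(2.000000) = 2.000000

x_1 = 2.000000


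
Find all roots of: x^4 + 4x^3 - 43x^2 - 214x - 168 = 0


Let p(x) = x^4 + 4x^3 - 43x^2 - 214x - 168. By the rational root theorem (leading coefficient 1), any rational root is an integer divisor of 168: try ±1, ±2, ... in turn.
Test x = 1: value = -420 ≠ 0.
Test x = -1: value = 0 ✓, so (x + 1) is a factor.
Synthetic division by (x + 1): bring down 1; 1(-1) + 4 = 3; 3(-1) - 43 = -46; (-46)(-1) - 214 = -168; (-168)(-1) - 168 = 0 → quotient x^3 + 3x^2 - 46x - 168, remainder 0.
Continue with the quotient x^3 + 3x^2 - 46x - 168 (candidates must divide 168; re-test x = -1 first in case it repeats).
Test x = -1: value = -120 ≠ 0.
Test x = 2: value = -240 ≠ 0.
Test x = -2: value = -72 ≠ 0.
Test x = 3: value = -252 ≠ 0.
Test x = -3: value = -30 ≠ 0.
Test x = 4: value = -240 ≠ 0.
Test x = -4: value = 0 ✓, so (x + 4) is a factor.
Synthetic division by (x + 4): bring down 1; 1(-4) + 3 = -1; (-1)(-4) - 46 = -42; (-42)(-4) - 168 = 0 → quotient x^2 - x - 42, remainder 0.
Solve the quadratic x^2 - x - 42 = 0: discriminant = (-1)^2 - 4(1)(-42) = 1 + 168 = 169.
sqrt(169) = 13, so x = (1 ± 13)/2: x = 7 or x = -6.
Collecting all roots found:

x = -6, x = -4, x = -1, x = 7


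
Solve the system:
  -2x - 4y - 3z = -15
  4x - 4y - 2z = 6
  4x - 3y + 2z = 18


Using Cramer's rule. Expand each determinant along the first row.
D  = (-2)*[(-4)*2 - (-2)*(-3)] - (-4)*[4*2 - (-2)*4] + (-3)*[4*(-3) - (-4)*4]
  = (-2)*(-14) - (-4)*(16) + (-3)*(4) = 80
Dx = (-15)*[(-4)*2 - (-2)*(-3)] - (-4)*[6*2 - (-2)*18] + (-3)*[6*(-3) - (-4)*18]
  = (-15)*(-14) - (-4)*(48) + (-3)*(54) = 240
Dy = (-2)*[6*2 - (-2)*18] - (-15)*[4*2 - (-2)*4] + (-3)*[4*18 - 6*4]
  = (-2)*(48) - (-15)*(16) + (-3)*(48) = 0
Dz = (-2)*[(-4)*18 - 6*(-3)] - (-4)*[4*18 - 6*4] + (-15)*[4*(-3) - (-4)*4]
  = (-2)*(-54) - (-4)*(48) + (-15)*(4) = 240
x = Dx/D = 240/80 = 3, y = Dy/D = 0/80 = 0, z = Dz/D = 240/80 = 3
Check eq1: (-2)(3) + (-4)(0) + (-3)(3) = -15 = -15 ✓
Check eq2: (4)(3) + (-4)(0) + (-2)(3) = 6 = 6 ✓
Check eq3: (4)(3) + (-3)(0) + (2)(3) = 18 = 18 ✓

x = 3, y = 0, z = 3


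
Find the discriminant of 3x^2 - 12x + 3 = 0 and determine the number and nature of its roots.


For ax^2 + bx + c = 0, discriminant D = b^2 - 4ac
Here a = 3, b = -12, c = 3
D = (-12)^2 - 4(3)(3) = 144 - 36 = 108

D = 108 > 0 but not a perfect square
The equation has 2 distinct real irrational roots.

Discriminant = 108, 2 distinct real irrational roots


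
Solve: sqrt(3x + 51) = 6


Square both sides: 3x + 51 = 6^2 = 36
3x = 36 - 51 = -15
x = -5
Check: sqrt(3*(-5) + 51) = sqrt(36) = 6 ✓

x = -5


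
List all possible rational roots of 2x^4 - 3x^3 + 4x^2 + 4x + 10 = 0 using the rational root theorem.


Rational root theorem: possible roots are ±p/q where:
  p divides the constant term (10): p ∈ {1, 2, 5, 10}
  q divides the leading coefficient (2): q ∈ {1, 2}

All possible rational roots: -10, -5, -5/2, -2, -1, -1/2, 1/2, 1, 2, 5/2, 5, 10

-10, -5, -5/2, -2, -1, -1/2, 1/2, 1, 2, 5/2, 5, 10


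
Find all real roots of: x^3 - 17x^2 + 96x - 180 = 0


Let p(x) = x^3 - 17x^2 + 96x - 180. By the rational root theorem (leading coefficient 1), any rational root is an integer divisor of 180: try ±1, ±2, ... in turn.
Test x = 1: value = -100 ≠ 0.
Test x = -1: value = -294 ≠ 0.
Test x = 2: value = -48 ≠ 0.
Test x = -2: value = -448 ≠ 0.
Test x = 3: value = -18 ≠ 0.
Test x = -3: value = -648 ≠ 0.
Test x = 4: value = -4 ≠ 0.
Test x = -4: value = -900 ≠ 0.
Test x = 5: value = 0 ✓, so (x - 5) is a factor.
Synthetic division by (x - 5): bring down 1; 1(5) - 17 = -12; (-12)(5) + 96 = 36; 36(5) - 180 = 0 → quotient x^2 - 12x + 36, remainder 0.
Solve the quadratic x^2 - 12x + 36 = 0: discriminant = (-12)^2 - 4(1)(36) = 144 - 144 = 0.
Discriminant = 0, so a double root: x = 12/2 = 6.

x = 5, x = 6 (multiplicity 2)


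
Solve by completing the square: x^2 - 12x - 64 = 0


Start: x^2 - 12x - 64 = 0
Move constant: x^2 - 12x = 64
Half of -12 is -6, squared is 36
Add 36 to both sides: x^2 - 12x + 36 = 100
(x - 6)^2 = 100
x - 6 = ±10
x = 6 + 10 = 16 or x = 6 - 10 = -4

x = -4, x = 16


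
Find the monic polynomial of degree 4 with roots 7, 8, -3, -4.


A monic polynomial with roots 7, 8, -3, -4 is:
p(x) = (x - 7)(x - 8)(x + 3)(x + 4)
After multiplying by (x - 7): x - 7
After multiplying by (x - 8): x^2 - 15x + 56
After multiplying by (x + 3): x^3 - 12x^2 + 11x + 168
After multiplying by (x + 4): x^4 - 8x^3 - 37x^2 + 212x + 672

x^4 - 8x^3 - 37x^2 + 212x + 672


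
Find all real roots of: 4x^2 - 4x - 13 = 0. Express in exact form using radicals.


Using the quadratic formula: x = (-b ± sqrt(b^2 - 4ac)) / (2a)
Here a = 4, b = -4, c = -13
Discriminant = b^2 - 4ac = (-4)^2 - 4(4)(-13) = 16 + 208 = 224
Since discriminant = 224 > 0, there are two real roots.
x = (4 ± 4*sqrt(14)) / 8
Simplifying: x = (1 ± sqrt(14)) / 2
Numerically: x ≈ 2.3708 or x ≈ -1.3708

x = (1 + sqrt(14)) / 2 or x = (1 - sqrt(14)) / 2


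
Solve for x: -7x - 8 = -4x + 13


Starting with: -7x - 8 = -4x + 13
Move all x terms to left: (-7 + 4)x = 13 + 8
Simplify: -3x = 21
Divide both sides by -3: x = -7

x = -7


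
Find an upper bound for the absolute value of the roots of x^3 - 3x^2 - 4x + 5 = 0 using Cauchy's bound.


Cauchy's bound: all roots r satisfy |r| <= 1 + max(|a_i/a_n|) for i = 0,...,n-1
where a_n is the leading coefficient.

Coefficients: [1, -3, -4, 5]
Leading coefficient a_n = 1
Ratios |a_i/a_n|: 3, 4, 5
Maximum ratio: 5
Cauchy's bound: |r| <= 1 + 5 = 6

Upper bound = 6


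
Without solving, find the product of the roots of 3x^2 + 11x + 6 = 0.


By Vieta's formulas for ax^2 + bx + c = 0:
  Sum of roots = -b/a
  Product of roots = c/a

Here a = 3, b = 11, c = 6
Sum = -(11)/3 = -11/3
Product = 6/3 = 2

Product = 2


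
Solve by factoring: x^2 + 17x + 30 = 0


We need two numbers that multiply to 30 and add to 17.
Those numbers are 15 and 2 (since 15 * 2 = 30 and 15 + 2 = 17).
So x^2 + 17x + 30 = (x + 15)(x + 2) = 0
Setting each factor to zero: x = -15 or x = -2

x = -15, x = -2


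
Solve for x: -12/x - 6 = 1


Subtract -6 from both sides: -12/x = 7
Multiply both sides by x: -12 = 7 * x
Divide by 7: x = -12/7

x = -12/7


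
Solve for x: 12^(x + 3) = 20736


Express both sides with the same base.
20736 = 12^4
Since the bases match, equate exponents: x + 3 = 4
So x = 4 - (3) = 1

x = 1


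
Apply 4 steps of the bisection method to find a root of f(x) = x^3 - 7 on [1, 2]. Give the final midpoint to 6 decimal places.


f(x) = x^3 - 7
f(1) = -6 < 0
f(2) = 1 > 0

Step 1: midpoint = (1.000000 + 2.000000)/2 = 1.500000
  f(1.500000) = -3.625000
  f(mid) < 0, so root is in [1.500000, 2.000000]

Step 2: midpoint = (1.500000 + 2.000000)/2 = 1.750000
  f(1.750000) = -1.640625
  f(mid) < 0, so root is in [1.750000, 2.000000]

Step 3: midpoint = (1.750000 + 2.000000)/2 = 1.875000
  f(1.875000) = -0.408203
  f(mid) < 0, so root is in [1.875000, 2.000000]

Step 4: midpoint = (1.875000 + 2.000000)/2 = 1.937500
  f(1.937500) = 0.273193
  f(mid) > 0, so root is in [1.875000, 1.937500]

midpoint = 1.937500
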